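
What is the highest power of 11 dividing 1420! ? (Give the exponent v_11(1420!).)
v_11(1420!) = 141

Legendre's formula: v_p(n!) = Σ_{k ≥ 1} ⌊n / p^k⌋. For p = 11, n = 1420, the terms are:
  ⌊1420/11^1⌋ = ⌊1420/11⌋ = 129
  ⌊1420/11^2⌋ = ⌊1420/121⌋ = 11
  ⌊1420/11^3⌋ = ⌊1420/1331⌋ = 1
(the next term ⌊1420/11^4⌋ = 0, terminating the sum). Summing: v_11(1420!) = 129 + 11 + 1 = 141.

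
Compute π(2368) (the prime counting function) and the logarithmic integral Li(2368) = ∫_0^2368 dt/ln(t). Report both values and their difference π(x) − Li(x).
π(2368) = 350;  Li(2368) ≈ 362.68;  π(x) − Li(x) ≈ -12.68.

Direct count of primes ≤ 2368 gives π(2368) = 350. Numerical evaluation of the logarithmic integral gives Li(2368) ≈ 362.68. The difference π(x) − Li(x) ≈ -12.68 is typically negative for small/moderate x (Li(x) overestimates), though Littlewood's theorem shows this sign changes infinitely often.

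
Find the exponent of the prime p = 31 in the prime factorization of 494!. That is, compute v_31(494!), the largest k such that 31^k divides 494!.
v_31(494!) = 15

Legendre's formula: v_p(n!) = Σ_{k ≥ 1} ⌊n / p^k⌋. For p = 31, n = 494, the terms are:
  ⌊494/31^1⌋ = ⌊494/31⌋ = 15
(the next term ⌊494/31^2⌋ = 0, terminating the sum). Summing: v_31(494!) = 15 = 15.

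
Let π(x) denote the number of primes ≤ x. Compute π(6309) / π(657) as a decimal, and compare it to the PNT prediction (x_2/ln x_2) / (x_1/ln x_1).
π(6309)/π(657) = 820/119 ≈ 6.8908;  PNT prediction ≈ 7.1202.

π(657) = 119 and π(6309) = 820, so π(6309)/π(657) ≈ 6.8908. The PNT-predicted ratio is (6309/ln(6309)) / (657/ln(657)) ≈ 7.1202. The two agree to within a few percent, as expected.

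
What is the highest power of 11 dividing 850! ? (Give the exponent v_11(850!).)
v_11(850!) = 84

Legendre's formula: v_p(n!) = Σ_{k ≥ 1} ⌊n / p^k⌋. For p = 11, n = 850, the terms are:
  ⌊850/11^1⌋ = ⌊850/11⌋ = 77
  ⌊850/11^2⌋ = ⌊850/121⌋ = 7
(the next term ⌊850/11^3⌋ = 0, terminating the sum). Summing: v_11(850!) = 77 + 7 = 84.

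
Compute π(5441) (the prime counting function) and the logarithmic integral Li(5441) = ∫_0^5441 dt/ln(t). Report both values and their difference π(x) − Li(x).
π(5441) = 719;  Li(5441) ≈ 735.80;  π(x) − Li(x) ≈ -16.80.

Direct count of primes ≤ 5441 gives π(5441) = 719. Numerical evaluation of the logarithmic integral gives Li(5441) ≈ 735.80. The difference π(x) − Li(x) ≈ -16.80 is typically negative for small/moderate x (Li(x) overestimates), though Littlewood's theorem shows this sign changes infinitely often.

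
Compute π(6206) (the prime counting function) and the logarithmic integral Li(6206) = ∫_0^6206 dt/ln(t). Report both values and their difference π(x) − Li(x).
π(6206) = 807;  Li(6206) ≈ 824.05;  π(x) − Li(x) ≈ -17.05.

Direct count of primes ≤ 6206 gives π(6206) = 807. Numerical evaluation of the logarithmic integral gives Li(6206) ≈ 824.05. The difference π(x) − Li(x) ≈ -17.05 is typically negative for small/moderate x (Li(x) overestimates), though Littlewood's theorem shows this sign changes infinitely often.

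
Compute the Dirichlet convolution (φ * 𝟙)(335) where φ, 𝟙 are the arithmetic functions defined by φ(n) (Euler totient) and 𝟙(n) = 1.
(φ * 𝟙)(335) = 335

Divisors of 335: [1, 5, 67, 335]. For each d | 335:
  d = 1: φ(1) · 𝟙(335/1) = 1 · 1 = 1
  d = 5: φ(5) · 𝟙(335/5) = 4 · 1 = 4
  d = 67: φ(67) · 𝟙(335/67) = 66 · 1 = 66
  d = 335: φ(335) · 𝟙(335/335) = 264 · 1 = 264
Summing: (φ * 𝟙)(335) = 1 + 4 + 66 + 264 = 335.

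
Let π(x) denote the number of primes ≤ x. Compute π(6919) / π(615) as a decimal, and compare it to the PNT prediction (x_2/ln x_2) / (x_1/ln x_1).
π(6919)/π(615) = 890/112 ≈ 7.9464;  PNT prediction ≈ 8.1707.

π(615) = 112 and π(6919) = 890, so π(6919)/π(615) ≈ 7.9464. The PNT-predicted ratio is (6919/ln(6919)) / (615/ln(615)) ≈ 8.1707. The two agree to within a few percent, as expected.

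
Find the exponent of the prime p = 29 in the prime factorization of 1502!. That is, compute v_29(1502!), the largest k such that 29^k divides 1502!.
v_29(1502!) = 52

Legendre's formula: v_p(n!) = Σ_{k ≥ 1} ⌊n / p^k⌋. For p = 29, n = 1502, the terms are:
  ⌊1502/29^1⌋ = ⌊1502/29⌋ = 51
  ⌊1502/29^2⌋ = ⌊1502/841⌋ = 1
(the next term ⌊1502/29^3⌋ = 0, terminating the sum). Summing: v_29(1502!) = 51 + 1 = 52.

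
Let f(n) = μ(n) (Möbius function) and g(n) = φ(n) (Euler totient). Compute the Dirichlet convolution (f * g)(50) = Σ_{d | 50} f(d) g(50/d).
(μ * φ)(50) = 0

Divisors of 50: [1, 2, 5, 10, 25, 50]. For each d | 50:
  d = 1: μ(1) · φ(50/1) = 1 · 20 = 20
  d = 2: μ(2) · φ(50/2) = -1 · 20 = -20
  d = 5: μ(5) · φ(50/5) = -1 · 4 = -4
  d = 10: μ(10) · φ(50/10) = 1 · 4 = 4
  d = 25: μ(25) · φ(50/25) = 0 · 1 = 0
  d = 50: μ(50) · φ(50/50) = 0 · 1 = 0
Summing: (μ * φ)(50) = 20 + -20 + -4 + 4 + 0 + 0 = 0.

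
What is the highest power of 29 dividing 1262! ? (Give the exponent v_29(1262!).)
v_29(1262!) = 44

Legendre's formula: v_p(n!) = Σ_{k ≥ 1} ⌊n / p^k⌋. For p = 29, n = 1262, the terms are:
  ⌊1262/29^1⌋ = ⌊1262/29⌋ = 43
  ⌊1262/29^2⌋ = ⌊1262/841⌋ = 1
(the next term ⌊1262/29^3⌋ = 0, terminating the sum). Summing: v_29(1262!) = 43 + 1 = 44.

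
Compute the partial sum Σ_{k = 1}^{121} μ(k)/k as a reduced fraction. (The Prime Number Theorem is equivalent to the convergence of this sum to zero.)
Σ μ(k)/k = -57036343158881297864991132838495688289960443/6322010928083521557629041258308732498654937398

Values of μ(k) for 1 ≤ k ≤ 121: μ(1) = 1, μ(2) = -1, μ(3) = -1, μ(5) = -1, μ(6) = 1, μ(7) = -1, μ(10) = 1, μ(11) = -1, μ(13) = -1, μ(14) = 1, μ(15) = 1, μ(17) = -1, μ(19) = -1, μ(21) = 1, μ(22) = 1, μ(23) = -1, μ(26) = 1, μ(29) = -1, μ(30) = -1, μ(31) = -1, μ(33) = 1, μ(34) = 1, μ(35) = 1, μ(37) = -1, μ(38) = 1, μ(39) = 1, μ(41) = -1, μ(42) = -1, μ(43) = -1, μ(46) = 1, μ(47) = -1, μ(51) = 1, μ(53) = -1, μ(55) = 1, μ(57) = 1, μ(58) = 1, μ(59) = -1, μ(61) = -1, μ(62) = 1, μ(65) = 1, μ(66) = -1, μ(67) = -1, μ(69) = 1, μ(70) = -1, μ(71) = -1, μ(73) = -1, μ(74) = 1, μ(77) = 1, μ(78) = -1, μ(79) = -1, μ(82) = 1, μ(83) = -1, μ(85) = 1, μ(86) = 1, μ(87) = 1, μ(89) = -1, μ(91) = 1, μ(93) = 1, μ(94) = 1, μ(95) = 1, μ(97) = -1, μ(101) = -1, μ(102) = -1, μ(103) = -1, μ(105) = -1, μ(106) = 1, μ(107) = -1, μ(109) = -1, μ(110) = -1, μ(111) = 1, μ(113) = -1, μ(114) = -1, μ(115) = 1, μ(118) = 1, μ(119) = 1, with μ = 0 on non-squarefree integers. Summing μ(k)/k for k where μ(k) ≠ 0 gives -57036343158881297864991132838495688289960443/6322010928083521557629041258308732498654937398 ≈ -0.0090. (PNT ⟺ this sum → 0 as n → ∞.)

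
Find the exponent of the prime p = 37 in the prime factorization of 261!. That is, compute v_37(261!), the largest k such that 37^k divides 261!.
v_37(261!) = 7

Legendre's formula: v_p(n!) = Σ_{k ≥ 1} ⌊n / p^k⌋. For p = 37, n = 261, the terms are:
  ⌊261/37^1⌋ = ⌊261/37⌋ = 7
(the next term ⌊261/37^2⌋ = 0, terminating the sum). Summing: v_37(261!) = 7 = 7.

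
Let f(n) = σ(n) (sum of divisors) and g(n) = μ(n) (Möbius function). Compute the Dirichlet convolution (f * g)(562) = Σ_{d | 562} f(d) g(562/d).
(σ * μ)(562) = 562

Divisors of 562: [1, 2, 281, 562]. For each d | 562:
  d = 1: σ(1) · μ(562/1) = 1 · 1 = 1
  d = 2: σ(2) · μ(562/2) = 3 · -1 = -3
  d = 281: σ(281) · μ(562/281) = 282 · -1 = -282
  d = 562: σ(562) · μ(562/562) = 846 · 1 = 846
Summing: (σ * μ)(562) = 1 + -3 + -282 + 846 = 562.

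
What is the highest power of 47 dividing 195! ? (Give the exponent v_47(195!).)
v_47(195!) = 4

Legendre's formula: v_p(n!) = Σ_{k ≥ 1} ⌊n / p^k⌋. For p = 47, n = 195, the terms are:
  ⌊195/47^1⌋ = ⌊195/47⌋ = 4
(the next term ⌊195/47^2⌋ = 0, terminating the sum). Summing: v_47(195!) = 4 = 4.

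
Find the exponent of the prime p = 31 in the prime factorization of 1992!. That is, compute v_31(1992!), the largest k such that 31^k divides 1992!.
v_31(1992!) = 66

Legendre's formula: v_p(n!) = Σ_{k ≥ 1} ⌊n / p^k⌋. For p = 31, n = 1992, the terms are:
  ⌊1992/31^1⌋ = ⌊1992/31⌋ = 64
  ⌊1992/31^2⌋ = ⌊1992/961⌋ = 2
(the next term ⌊1992/31^3⌋ = 0, terminating the sum). Summing: v_31(1992!) = 64 + 2 = 66.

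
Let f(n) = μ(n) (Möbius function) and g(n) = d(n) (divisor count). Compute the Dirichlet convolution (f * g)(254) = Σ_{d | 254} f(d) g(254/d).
(μ * d)(254) = 1

Divisors of 254: [1, 2, 127, 254]. For each d | 254:
  d = 1: μ(1) · d(254/1) = 1 · 4 = 4
  d = 2: μ(2) · d(254/2) = -1 · 2 = -2
  d = 127: μ(127) · d(254/127) = -1 · 2 = -2
  d = 254: μ(254) · d(254/254) = 1 · 1 = 1
Summing: (μ * d)(254) = 4 + -2 + -2 + 1 = 1.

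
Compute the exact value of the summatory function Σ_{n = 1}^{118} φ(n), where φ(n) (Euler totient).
Σ_{n ≤ 118} φ(n) = 4258

Compute φ(n) for each 1 ≤ n ≤ 118: φ(1) = 1, φ(2) = 1, φ(3) = 2, φ(4) = 2, φ(5) = 4, φ(6) = 2, φ(7) = 6, φ(8) = 4, φ(9) = 6, φ(10) = 4, φ(11) = 10, φ(12) = 4, φ(13) = 12, φ(14) = 6, φ(15) = 8, φ(16) = 8, φ(17) = 16, φ(18) = 6, φ(19) = 18, φ(20) = 8, φ(21) = 12, φ(22) = 10, φ(23) = 22, φ(24) = 8, φ(25) = 20, φ(26) = 12, φ(27) = 18, φ(28) = 12, φ(29) = 28, φ(30) = 8, φ(31) = 30, φ(32) = 16, φ(33) = 20, φ(34) = 16, φ(35) = 24, φ(36) = 12, φ(37) = 36, φ(38) = 18, φ(39) = 24, φ(40) = 16, φ(41) = 40, φ(42) = 12, φ(43) = 42, φ(44) = 20, φ(45) = 24, φ(46) = 22, φ(47) = 46, φ(48) = 16, φ(49) = 42, φ(50) = 20, φ(51) = 32, φ(52) = 24, φ(53) = 52, φ(54) = 18, φ(55) = 40, φ(56) = 24, φ(57) = 36, φ(58) = 28, φ(59) = 58, φ(60) = 16, φ(61) = 60, φ(62) = 30, φ(63) = 36, φ(64) = 32, φ(65) = 48, φ(66) = 20, φ(67) = 66, φ(68) = 32, φ(69) = 44, φ(70) = 24, φ(71) = 70, φ(72) = 24, φ(73) = 72, φ(74) = 36, φ(75) = 40, φ(76) = 36, φ(77) = 60, φ(78) = 24, φ(79) = 78, φ(80) = 32, φ(81) = 54, φ(82) = 40, φ(83) = 82, φ(84) = 24, φ(85) = 64, φ(86) = 42, φ(87) = 56, φ(88) = 40, φ(89) = 88, φ(90) = 24, φ(91) = 72, φ(92) = 44, φ(93) = 60, φ(94) = 46, φ(95) = 72, φ(96) = 32, φ(97) = 96, φ(98) = 42, φ(99) = 60, φ(100) = 40, φ(101) = 100, φ(102) = 32, φ(103) = 102, φ(104) = 48, φ(105) = 48, φ(106) = 52, φ(107) = 106, φ(108) = 36, φ(109) = 108, φ(110) = 40, φ(111) = 72, φ(112) = 48, φ(113) = 112, φ(114) = 36, φ(115) = 88, φ(116) = 56, φ(117) = 72, φ(118) = 58. Summing all 118 values: 4258. (Average order: Σ_{n ≤ x} φ(n) ~ (3/π²) x². For x = 118, (3/π²)·118² ≈ 4232.39.)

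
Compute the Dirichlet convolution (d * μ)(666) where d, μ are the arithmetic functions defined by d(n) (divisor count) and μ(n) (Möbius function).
(d * μ)(666) = 1

Divisors of 666: [1, 2, 3, 6, 9, 18, 37, 74, 111, 222, 333, 666]. For each d | 666:
  d = 1: d(1) · μ(666/1) = 1 · 0 = 0
  d = 2: d(2) · μ(666/2) = 2 · 0 = 0
  d = 3: d(3) · μ(666/3) = 2 · -1 = -2
  d = 6: d(6) · μ(666/6) = 4 · 1 = 4
  d = 9: d(9) · μ(666/9) = 3 · 1 = 3
  d = 18: d(18) · μ(666/18) = 6 · -1 = -6
  d = 37: d(37) · μ(666/37) = 2 · 0 = 0
  d = 74: d(74) · μ(666/74) = 4 · 0 = 0
  d = 111: d(111) · μ(666/111) = 4 · 1 = 4
  d = 222: d(222) · μ(666/222) = 8 · -1 = -8
  d = 333: d(333) · μ(666/333) = 6 · -1 = -6
  d = 666: d(666) · μ(666/666) = 12 · 1 = 12
Summing: (d * μ)(666) = 0 + 0 + -2 + 4 + 3 + -6 + 0 + 0 + 4 + -8 + -6 + 12 = 1.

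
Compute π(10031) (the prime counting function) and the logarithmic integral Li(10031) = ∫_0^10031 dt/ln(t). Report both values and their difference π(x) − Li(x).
π(10031) = 1231;  Li(10031) ≈ 1249.50;  π(x) − Li(x) ≈ -18.50.

Direct count of primes ≤ 10031 gives π(10031) = 1231. Numerical evaluation of the logarithmic integral gives Li(10031) ≈ 1249.50. The difference π(x) − Li(x) ≈ -18.50 is typically negative for small/moderate x (Li(x) overestimates), though Littlewood's theorem shows this sign changes infinitely often.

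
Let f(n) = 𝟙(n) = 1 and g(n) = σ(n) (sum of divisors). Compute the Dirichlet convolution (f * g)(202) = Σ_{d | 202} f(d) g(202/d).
(𝟙 * σ)(202) = 412

Divisors of 202: [1, 2, 101, 202]. For each d | 202:
  d = 1: 𝟙(1) · σ(202/1) = 1 · 306 = 306
  d = 2: 𝟙(2) · σ(202/2) = 1 · 102 = 102
  d = 101: 𝟙(101) · σ(202/101) = 1 · 3 = 3
  d = 202: 𝟙(202) · σ(202/202) = 1 · 1 = 1
Summing: (𝟙 * σ)(202) = 306 + 102 + 3 + 1 = 412.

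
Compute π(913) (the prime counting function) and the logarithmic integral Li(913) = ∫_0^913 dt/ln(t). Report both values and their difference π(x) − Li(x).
π(913) = 156;  Li(913) ≈ 164.93;  π(x) − Li(x) ≈ -8.93.

Direct count of primes ≤ 913 gives π(913) = 156. Numerical evaluation of the logarithmic integral gives Li(913) ≈ 164.93. The difference π(x) − Li(x) ≈ -8.93 is typically negative for small/moderate x (Li(x) overestimates), though Littlewood's theorem shows this sign changes infinitely often.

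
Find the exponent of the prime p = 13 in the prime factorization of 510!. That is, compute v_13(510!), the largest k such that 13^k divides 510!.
v_13(510!) = 42

Legendre's formula: v_p(n!) = Σ_{k ≥ 1} ⌊n / p^k⌋. For p = 13, n = 510, the terms are:
  ⌊510/13^1⌋ = ⌊510/13⌋ = 39
  ⌊510/13^2⌋ = ⌊510/169⌋ = 3
(the next term ⌊510/13^3⌋ = 0, terminating the sum). Summing: v_13(510!) = 39 + 3 = 42.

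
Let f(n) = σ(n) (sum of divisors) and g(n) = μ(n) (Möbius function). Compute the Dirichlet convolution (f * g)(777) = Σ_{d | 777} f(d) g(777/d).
(σ * μ)(777) = 777

Divisors of 777: [1, 3, 7, 21, 37, 111, 259, 777]. For each d | 777:
  d = 1: σ(1) · μ(777/1) = 1 · -1 = -1
  d = 3: σ(3) · μ(777/3) = 4 · 1 = 4
  d = 7: σ(7) · μ(777/7) = 8 · 1 = 8
  d = 21: σ(21) · μ(777/21) = 32 · -1 = -32
  d = 37: σ(37) · μ(777/37) = 38 · 1 = 38
  d = 111: σ(111) · μ(777/111) = 152 · -1 = -152
  d = 259: σ(259) · μ(777/259) = 304 · -1 = -304
  d = 777: σ(777) · μ(777/777) = 1216 · 1 = 1216
Summing: (σ * μ)(777) = -1 + 4 + 8 + -32 + 38 + -152 + -304 + 1216 = 777.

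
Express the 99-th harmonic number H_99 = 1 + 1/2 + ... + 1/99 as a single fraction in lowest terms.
H_99 = 360968703235711654233892612988250163157207/69720375229712477164533808935312303556800

Direct summation: H_99 = 1 + 1/2 + ... + 1/99. The least common denominator is lcm(1, ..., 99) = 69720375229712477164533808935312303556800; over this denominator the numerator is 69720375229712477164533808935312303556800 + 34860187614856238582266904467656151778400 + 23240125076570825721511269645104101185600 + 17430093807428119291133452233828075889200 + 13944075045942495432906761787062460711360 + 11620062538285412860755634822552050592800 + 9960053604244639594933401276473186222400 + 8715046903714059645566726116914037944600 + 7746708358856941907170423215034700395200 + 6972037522971247716453380893531230355680 + 6338215929973861560412164448664754868800 + 5810031269142706430377817411276025296400 + 5363105786900959781887216071947100273600 + 4980026802122319797466700638236593111200 + 4648025015314165144302253929020820237120 + 4357523451857029822783363058457018972300 + 4101198542924263362619635819724253150400 + 3873354179428470953585211607517350197600 + 3669493433142761956028095207121700187200 + 3486018761485623858226690446765615177840 + 3320017868081546531644467092157728740800 + 3169107964986930780206082224332377434400 + 3031320662161412050631904736317926241600 + 2905015634571353215188908705638012648200 + 2788815009188499086581352357412492142272 + 2681552893450479890943608035973550136800 + 2582236119618980635723474405011566798400 + 2490013401061159898733350319118296555600 + 2404150869990085419466683066734907019200 + 2324012507657082572151126964510410118560 + 2249044362248789585952703514042332372800 + 2178761725928514911391681529228509486150 + 2112738643324620520137388149554918289600 + 2050599271462131681309817909862126575200 + 1992010720848927918986680255294637244480 + 1936677089714235476792605803758675098800 + 1884334465667904788230643484738170366400 + 1834746716571380978014047603560850093600 + 1787701928966986593962405357315700091200 + 1743009380742811929113345223382807588920 + 1700496956822255540598385583788104964800 + 1660008934040773265822233546078864370400 + 1621404075109592492198460672914239617600 + 1584553982493465390103041112166188717200 + 1549341671771388381434084643006940079040 + 1515660331080706025315952368158963120800 + 1483412238930052705628378913517283054400 + 1452507817285676607594454352819006324100 + 1422864800606377084990485896639026603200 + 1394407504594249543290676178706246071136 + 1367066180974754454206545273241417716800 + 1340776446725239945471804017986775068400 + 1315478777919103342727052998779477425600 + 1291118059809490317861737202505783399200 + 1267643185994772312082432889732950973760 + 1245006700530579949366675159559148277800 + 1223164477714253985342698402373900062400 + 1202075434995042709733341533367453509600 + 1181701275079872494314132354835801755200 + 1162006253828541286075563482255205059280 + 1142956970978893068271046048119873828800 + 1124522181124394792976351757021166186400 + 1106672622693848843881489030719242913600 + 1089380862964257455695840764614254743075 + 1072621157380191956377443214389420054720 + 1056369321662310260068694074777459144800 + 1040602615368842942754235954258392590400 + 1025299635731065840654908954931063287600 + 1010440220720470683543968245439308747200 + 996005360424463959493340127647318622240 + 981977115911443340345546604722708500800 + 968338544857117738396302901879337549400 + 955073633283732563897723410072771281600 + 942167232833952394115321742369085183200 + 929605003062833028860450785804164047424 + 917373358285690489007023801780425046800 + 905459418567694508630309206952107838400 + 893850964483493296981202678657850045600 + 882536395312816166639668467535598779200 + 871504690371405964556672611691403794460 + 860745373206326878574491468337188932800 + 850248478411127770299192791894052482400 + 840004520839909363428118179943521729600 + 830004467020386632911116773039432185200 + 820239708584852672523927163944850630080 + 810702037554796246099230336457119808800 + 801383623330028473155561022244969006400 + 792276991246732695051520556083094358600 + 783375002581039069264424819497891051200 + 774670835885694190717042321503470039520 + 766157969557279968841030867421014324800 + 757830165540353012657976184079481560400 + 749681454082929861984234504680777457600 + 741706119465026352814189456758641527200 + 733898686628552391205619041424340037440 + 726253908642838303797227176409503162050 + 718766754945489455304472257065075294400 + 711432400303188542495242948319513301600 + 704246214441540173379129383184972763200 = 360968703235711654233892612988250163157207, so H_99 = 360968703235711654233892612988250163157207/69720375229712477164533808935312303556800 (already in lowest terms) ≈ 5.17738. (The PNT-adjacent estimate ln(99) + γ ≈ 5.17234 matches within O(1/n).)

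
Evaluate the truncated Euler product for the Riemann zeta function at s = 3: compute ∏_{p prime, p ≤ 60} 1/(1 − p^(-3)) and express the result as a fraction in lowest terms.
∏ = 115000146464778681614198126342037237932886401/95672294696528702067767313816624165235458048

The primes p ≤ 60 are [2, 3, 5, 7, 11, 13, 17, 19, 23, 29, 31, 37, 41, 43, 47, 53, 59]. For each prime, (1 − 1/p^3)^(-1) = p^3 / (p^3 − 1). The product is (1 − 1/2^3)^(-1), (1 − 1/3^3)^(-1), (1 − 1/5^3)^(-1), (1 − 1/7^3)^(-1), (1 − 1/11^3)^(-1), (1 − 1/13^3)^(-1), (1 − 1/17^3)^(-1), (1 − 1/19^3)^(-1), (1 − 1/23^3)^(-1), (1 − 1/29^3)^(-1), (1 − 1/31^3)^(-1), (1 − 1/37^3)^(-1), (1 − 1/41^3)^(-1), (1 − 1/43^3)^(-1), (1 − 1/47^3)^(-1), (1 − 1/53^3)^(-1), (1 − 1/59^3)^(-1) = ∏ p^3 / (p^3 − 1) = 115000146464778681614198126342037237932886401/95672294696528702067767313816624165235458048.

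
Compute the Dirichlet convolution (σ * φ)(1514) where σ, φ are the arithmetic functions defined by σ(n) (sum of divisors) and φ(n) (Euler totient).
(σ * φ)(1514) = 6056

Divisors of 1514: [1, 2, 757, 1514]. For each d | 1514:
  d = 1: σ(1) · φ(1514/1) = 1 · 756 = 756
  d = 2: σ(2) · φ(1514/2) = 3 · 756 = 2268
  d = 757: σ(757) · φ(1514/757) = 758 · 1 = 758
  d = 1514: σ(1514) · φ(1514/1514) = 2274 · 1 = 2274
Summing: (σ * φ)(1514) = 756 + 2268 + 758 + 2274 = 6056.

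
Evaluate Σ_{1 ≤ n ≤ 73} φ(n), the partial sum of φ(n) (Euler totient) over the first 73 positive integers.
Σ_{n ≤ 73} φ(n) = 1660

Compute φ(n) for each 1 ≤ n ≤ 73: φ(1) = 1, φ(2) = 1, φ(3) = 2, φ(4) = 2, φ(5) = 4, φ(6) = 2, φ(7) = 6, φ(8) = 4, φ(9) = 6, φ(10) = 4, φ(11) = 10, φ(12) = 4, φ(13) = 12, φ(14) = 6, φ(15) = 8, φ(16) = 8, φ(17) = 16, φ(18) = 6, φ(19) = 18, φ(20) = 8, φ(21) = 12, φ(22) = 10, φ(23) = 22, φ(24) = 8, φ(25) = 20, φ(26) = 12, φ(27) = 18, φ(28) = 12, φ(29) = 28, φ(30) = 8, φ(31) = 30, φ(32) = 16, φ(33) = 20, φ(34) = 16, φ(35) = 24, φ(36) = 12, φ(37) = 36, φ(38) = 18, φ(39) = 24, φ(40) = 16, φ(41) = 40, φ(42) = 12, φ(43) = 42, φ(44) = 20, φ(45) = 24, φ(46) = 22, φ(47) = 46, φ(48) = 16, φ(49) = 42, φ(50) = 20, φ(51) = 32, φ(52) = 24, φ(53) = 52, φ(54) = 18, φ(55) = 40, φ(56) = 24, φ(57) = 36, φ(58) = 28, φ(59) = 58, φ(60) = 16, φ(61) = 60, φ(62) = 30, φ(63) = 36, φ(64) = 32, φ(65) = 48, φ(66) = 20, φ(67) = 66, φ(68) = 32, φ(69) = 44, φ(70) = 24, φ(71) = 70, φ(72) = 24, φ(73) = 72. Summing all 73 values: 1660. (Average order: Σ_{n ≤ x} φ(n) ~ (3/π²) x². For x = 73, (3/π²)·73² ≈ 1619.82.)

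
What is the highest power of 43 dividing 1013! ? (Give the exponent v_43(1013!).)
v_43(1013!) = 23

Legendre's formula: v_p(n!) = Σ_{k ≥ 1} ⌊n / p^k⌋. For p = 43, n = 1013, the terms are:
  ⌊1013/43^1⌋ = ⌊1013/43⌋ = 23
(the next term ⌊1013/43^2⌋ = 0, terminating the sum). Summing: v_43(1013!) = 23 = 23.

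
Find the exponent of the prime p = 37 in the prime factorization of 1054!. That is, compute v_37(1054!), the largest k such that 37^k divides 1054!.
v_37(1054!) = 28

Legendre's formula: v_p(n!) = Σ_{k ≥ 1} ⌊n / p^k⌋. For p = 37, n = 1054, the terms are:
  ⌊1054/37^1⌋ = ⌊1054/37⌋ = 28
(the next term ⌊1054/37^2⌋ = 0, terminating the sum). Summing: v_37(1054!) = 28 = 28.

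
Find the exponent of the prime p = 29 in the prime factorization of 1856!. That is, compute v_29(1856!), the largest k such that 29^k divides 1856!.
v_29(1856!) = 66

Legendre's formula: v_p(n!) = Σ_{k ≥ 1} ⌊n / p^k⌋. For p = 29, n = 1856, the terms are:
  ⌊1856/29^1⌋ = ⌊1856/29⌋ = 64
  ⌊1856/29^2⌋ = ⌊1856/841⌋ = 2
(the next term ⌊1856/29^3⌋ = 0, terminating the sum). Summing: v_29(1856!) = 64 + 2 = 66.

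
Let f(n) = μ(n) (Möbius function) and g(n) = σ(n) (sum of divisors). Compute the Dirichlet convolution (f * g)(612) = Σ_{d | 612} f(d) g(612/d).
(μ * σ)(612) = 612

Divisors of 612: [1, 2, 3, 4, 6, 9, 12, 17, 18, 34, 36, 51, 68, 102, 153, 204, 306, 612]. For each d | 612:
  d = 1: μ(1) · σ(612/1) = 1 · 1638 = 1638
  d = 2: μ(2) · σ(612/2) = -1 · 702 = -702
  d = 3: μ(3) · σ(612/3) = -1 · 504 = -504
  d = 4: μ(4) · σ(612/4) = 0 · 234 = 0
  d = 6: μ(6) · σ(612/6) = 1 · 216 = 216
  d = 9: μ(9) · σ(612/9) = 0 · 126 = 0
  d = 12: μ(12) · σ(612/12) = 0 · 72 = 0
  d = 17: μ(17) · σ(612/17) = -1 · 91 = -91
  d = 18: μ(18) · σ(612/18) = 0 · 54 = 0
  d = 34: μ(34) · σ(612/34) = 1 · 39 = 39
  d = 36: μ(36) · σ(612/36) = 0 · 18 = 0
  d = 51: μ(51) · σ(612/51) = 1 · 28 = 28
  d = 68: μ(68) · σ(612/68) = 0 · 13 = 0
  d = 102: μ(102) · σ(612/102) = -1 · 12 = -12
  d = 153: μ(153) · σ(612/153) = 0 · 7 = 0
  d = 204: μ(204) · σ(612/204) = 0 · 4 = 0
  d = 306: μ(306) · σ(612/306) = 0 · 3 = 0
  d = 612: μ(612) · σ(612/612) = 0 · 1 = 0
Summing: (μ * σ)(612) = 1638 + -702 + -504 + 0 + 216 + 0 + 0 + -91 + 0 + 39 + 0 + 28 + 0 + -12 + 0 + 0 + 0 + 0 = 612.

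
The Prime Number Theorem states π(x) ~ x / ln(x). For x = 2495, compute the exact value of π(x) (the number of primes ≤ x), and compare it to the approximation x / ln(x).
π(2495) = 367;  x/ln(x) ≈ 318.97;  relative error ≈ 13.09%.

Directly count primes up to 2495: π(2495) = 367. The PNT approximation gives 2495/ln(2495) ≈ 2495/7.82204 ≈ 318.97. Relative error (π(x) − x/ln(x)) / π(x) ≈ 13.09%; the approximation is known to undercount slightly (Li(x) is a better estimate).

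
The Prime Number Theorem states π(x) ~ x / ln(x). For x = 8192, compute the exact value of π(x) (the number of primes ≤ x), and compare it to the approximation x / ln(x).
π(8192) = 1028;  x/ln(x) ≈ 909.12;  relative error ≈ 11.56%.

Directly count primes up to 8192: π(8192) = 1028. The PNT approximation gives 8192/ln(8192) ≈ 8192/9.01091 ≈ 909.12. Relative error (π(x) − x/ln(x)) / π(x) ≈ 11.56%; the approximation is known to undercount slightly (Li(x) is a better estimate).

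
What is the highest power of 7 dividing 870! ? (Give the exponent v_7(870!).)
v_7(870!) = 143

Legendre's formula: v_p(n!) = Σ_{k ≥ 1} ⌊n / p^k⌋. For p = 7, n = 870, the terms are:
  ⌊870/7^1⌋ = ⌊870/7⌋ = 124
  ⌊870/7^2⌋ = ⌊870/49⌋ = 17
  ⌊870/7^3⌋ = ⌊870/343⌋ = 2
(the next term ⌊870/7^4⌋ = 0, terminating the sum). Summing: v_7(870!) = 124 + 17 + 2 = 143.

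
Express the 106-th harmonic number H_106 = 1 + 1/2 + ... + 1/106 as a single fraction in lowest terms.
H_106 = 760893664482154975191407476065305792641722041/145060212702939779988529042870810778780278080

Direct summation: H_106 = 1 + 1/2 + ... + 1/106. The least common denominator is lcm(1, ..., 106) = 725301063514698899942645214354053893901390400; over this denominator the numerator is 725301063514698899942645214354053893901390400 + 362650531757349449971322607177026946950695200 + 241767021171566299980881738118017964633796800 + 181325265878674724985661303588513473475347600 + 145060212702939779988529042870810778780278080 + 120883510585783149990440869059008982316898400 + 103614437644956985706092173479150556271627200 + 90662632939337362492830651794256736737673800 + 80589007057188766660293912706005988211265600 + 72530106351469889994264521435405389390139040 + 65936460319518081812967746759459444900126400 + 60441755292891574995220434529504491158449200 + 55792389501130684610972708796465684146260800 + 51807218822478492853046086739575278135813600 + 48353404234313259996176347623603592926759360 + 45331316469668681246415325897128368368836900 + 42664768442041111761332071432591405523611200 + 40294503528594383330146956353002994105632800 + 38173740184984152628560274439687047047441600 + 36265053175734944997132260717702694695069520 + 34538145881652328568697391159716852090542400 + 32968230159759040906483873379729722450063200 + 31534828848465169562723704971915386691364800 + 30220877646445787497610217264752245579224600 + 29012042540587955997705808574162155756055616 + 27896194750565342305486354398232842073130400 + 26863002352396255553431304235335329403755200 + 25903609411239246426523043369787639067906800 + 25010381500506858618711903943243237720737600 + 24176702117156629998088173811801796463379680 + 23396808500474158062665974656582383674238400 + 22665658234834340623207662948564184184418450 + 21978820106506027270989248919819814966708800 + 21332384221020555880666035716295702761805600 + 20722887528991397141218434695830111254325440 + 20147251764297191665073478176501497052816400 + 19602731446343213511963384171731186321659200 + 19086870092492076314280137219843523523720800 + 18597463167043561536990902932155228048753600 + 18132526587867472498566130358851347347534760 + 17690269841821924388845005228147655948814400 + 17269072940826164284348695579858426045271200 + 16867466593365090696340586380326834741892800 + 16484115079879520453241936689864861225031600 + 16117801411437753332058782541201197642253120 + 15767414424232584781361852485957693345682400 + 15431937521589338296652025837320295614923200 + 15110438823222893748805108632376122789612300 + 14802062520708140815156024782735793753089600 + 14506021270293977998852904287081077878027808 + 14221589480680370587110690477530468507870400 + 13948097375282671152743177199116421036565200 + 13684925726692432074389532346302903658516800 + 13431501176198127776715652117667664701877600 + 13187292063903616362593549351891888980025280 + 12951804705619623213261521684893819533953400 + 12724580061661384209520091479895682349147200 + 12505190750253429309355951971621618860368800 + 12293238364655913558349918887356845659345600 + 12088351058578314999044086905900898231689840 + 11890181369093424589223692038591047441006400 + 11698404250237079031332987328291191837119200 + 11512715293884109522899130386572284030180800 + 11332829117417170311603831474282092092209225 + 11158477900226136922194541759293136829252160 + 10989410053253013635494624459909907483354400 + 10825389007682073133472316632150058117931200 + 10666192110510277940333017858147851380902800 + 10511609616155056520907901657305128897121600 + 10361443764495698570609217347915055627162720 + 10215507936826745069614721328930336533822400 + 10073625882148595832536739088250748526408200 + 9935631007050669862228016634987039642484800 + 9801365723171606755981692085865593160829600 + 9670680846862651999235269524720718585351872 + 9543435046246038157140068609921761761860400 + 9419494331359725973281106679922777842875200 + 9298731583521780768495451466077614024376800 + 9181026120439226581552471067772834100017600 + 9066263293933736249283065179425673673767380 + 8954334117465418517810434745111776467918400 + 8845134920910962194422502614073827974407200 + 8738567030297577107742713425952456553028800 + 8634536470413082142174347789929213022635600 + 8532953688408222352266414286518281104722240 + 8433733296682545348170293190163417370946400 + 8336793833502286206237301314414412573579200 + 8242057539939760226620968344932430612515800 + 8149450151850549437557811397236560605633600 + 8058900705718876666029391270600598821126560 + 7970341357304383515853244113780812020894400 + 7883707212116292390680926242978846672841200 + 7798936166824719354221991552194127891412800 + 7715968760794669148326012918660147807461600 + 7634748036996830525712054887937409409488320 + 7555219411611446874402554316188061394806150 + 7477330551697926803532424890247978287643200 + 7401031260354070407578012391367896876544800 + 7326273368835342423663082973273271655569600 + 7253010635146988999426452143540538939013904 + 7181198648660385147946982320337167266350400 + 7110794740340185293555345238765234253935200 + 7041757898200960193617914702466542659236800 + 6974048687641335576371588599558210518282600 + 6907629176330465713739478231943370418108480 + 6842462863346216037194766173151451829258400 = 3804468322410774875957037380326528963208610205, so H_106 = 3804468322410774875957037380326528963208610205/725301063514698899942645214354053893901390400; reducing by gcd(3804468322410774875957037380326528963208610205, 725301063514698899942645214354053893901390400) = 5 gives 760893664482154975191407476065305792641722041/145060212702939779988529042870810778780278080 ≈ 5.24536. (The PNT-adjacent estimate ln(106) + γ ≈ 5.24065 matches within O(1/n).)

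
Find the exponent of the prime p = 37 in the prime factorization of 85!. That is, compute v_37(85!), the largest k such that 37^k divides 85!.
v_37(85!) = 2

Legendre's formula: v_p(n!) = Σ_{k ≥ 1} ⌊n / p^k⌋. For p = 37, n = 85, the terms are:
  ⌊85/37^1⌋ = ⌊85/37⌋ = 2
(the next term ⌊85/37^2⌋ = 0, terminating the sum). Summing: v_37(85!) = 2 = 2.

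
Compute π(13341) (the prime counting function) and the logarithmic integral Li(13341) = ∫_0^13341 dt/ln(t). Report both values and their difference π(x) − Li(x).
π(13341) = 1585;  Li(13341) ≈ 1603.06;  π(x) − Li(x) ≈ -18.06.

Direct count of primes ≤ 13341 gives π(13341) = 1585. Numerical evaluation of the logarithmic integral gives Li(13341) ≈ 1603.06. The difference π(x) − Li(x) ≈ -18.06 is typically negative for small/moderate x (Li(x) overestimates), though Littlewood's theorem shows this sign changes infinitely often.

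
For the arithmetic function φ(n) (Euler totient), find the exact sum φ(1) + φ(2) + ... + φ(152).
Σ_{n ≤ 152} φ(n) = 7080

Compute φ(n) for each 1 ≤ n ≤ 152: φ(1) = 1, φ(2) = 1, φ(3) = 2, φ(4) = 2, φ(5) = 4, φ(6) = 2, φ(7) = 6, φ(8) = 4, φ(9) = 6, φ(10) = 4, φ(11) = 10, φ(12) = 4, φ(13) = 12, φ(14) = 6, φ(15) = 8, φ(16) = 8, φ(17) = 16, φ(18) = 6, φ(19) = 18, φ(20) = 8, φ(21) = 12, φ(22) = 10, φ(23) = 22, φ(24) = 8, φ(25) = 20, φ(26) = 12, φ(27) = 18, φ(28) = 12, φ(29) = 28, φ(30) = 8, φ(31) = 30, φ(32) = 16, φ(33) = 20, φ(34) = 16, φ(35) = 24, φ(36) = 12, φ(37) = 36, φ(38) = 18, φ(39) = 24, φ(40) = 16, φ(41) = 40, φ(42) = 12, φ(43) = 42, φ(44) = 20, φ(45) = 24, φ(46) = 22, φ(47) = 46, φ(48) = 16, φ(49) = 42, φ(50) = 20, φ(51) = 32, φ(52) = 24, φ(53) = 52, φ(54) = 18, φ(55) = 40, φ(56) = 24, φ(57) = 36, φ(58) = 28, φ(59) = 58, φ(60) = 16, φ(61) = 60, φ(62) = 30, φ(63) = 36, φ(64) = 32, φ(65) = 48, φ(66) = 20, φ(67) = 66, φ(68) = 32, φ(69) = 44, φ(70) = 24, φ(71) = 70, φ(72) = 24, φ(73) = 72, φ(74) = 36, φ(75) = 40, φ(76) = 36, φ(77) = 60, φ(78) = 24, φ(79) = 78, φ(80) = 32, φ(81) = 54, φ(82) = 40, φ(83) = 82, φ(84) = 24, φ(85) = 64, φ(86) = 42, φ(87) = 56, φ(88) = 40, φ(89) = 88, φ(90) = 24, φ(91) = 72, φ(92) = 44, φ(93) = 60, φ(94) = 46, φ(95) = 72, φ(96) = 32, φ(97) = 96, φ(98) = 42, φ(99) = 60, φ(100) = 40, φ(101) = 100, φ(102) = 32, φ(103) = 102, φ(104) = 48, φ(105) = 48, φ(106) = 52, φ(107) = 106, φ(108) = 36, φ(109) = 108, φ(110) = 40, φ(111) = 72, φ(112) = 48, φ(113) = 112, φ(114) = 36, φ(115) = 88, φ(116) = 56, φ(117) = 72, φ(118) = 58, φ(119) = 96, φ(120) = 32, φ(121) = 110, φ(122) = 60, φ(123) = 80, φ(124) = 60, φ(125) = 100, φ(126) = 36, φ(127) = 126, φ(128) = 64, φ(129) = 84, φ(130) = 48, φ(131) = 130, φ(132) = 40, φ(133) = 108, φ(134) = 66, φ(135) = 72, φ(136) = 64, φ(137) = 136, φ(138) = 44, φ(139) = 138, φ(140) = 48, φ(141) = 92, φ(142) = 70, φ(143) = 120, φ(144) = 48, φ(145) = 112, φ(146) = 72, φ(147) = 84, φ(148) = 72, φ(149) = 148, φ(150) = 40, φ(151) = 150, φ(152) = 72. Summing all 152 values: 7080. (Average order: Σ_{n ≤ x} φ(n) ~ (3/π²) x². For x = 152, (3/π²)·152² ≈ 7022.77.)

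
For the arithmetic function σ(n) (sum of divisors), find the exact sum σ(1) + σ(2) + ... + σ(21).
Σ_{n ≤ 21} σ(n) = 371

Compute σ(n) for each 1 ≤ n ≤ 21: σ(1) = 1, σ(2) = 3, σ(3) = 4, σ(4) = 7, σ(5) = 6, σ(6) = 12, σ(7) = 8, σ(8) = 15, σ(9) = 13, σ(10) = 18, σ(11) = 12, σ(12) = 28, σ(13) = 14, σ(14) = 24, σ(15) = 24, σ(16) = 31, σ(17) = 18, σ(18) = 39, σ(19) = 20, σ(20) = 42, σ(21) = 32. Summing all 21 values: 371. (Average order: Σ_{n ≤ x} σ(n) ~ (π²/12) x². For x = 21, (π²/12)·21² ≈ 362.71.)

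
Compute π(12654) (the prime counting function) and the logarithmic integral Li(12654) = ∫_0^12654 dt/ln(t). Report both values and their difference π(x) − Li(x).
π(12654) = 1512;  Li(12654) ≈ 1530.53;  π(x) − Li(x) ≈ -18.53.

Direct count of primes ≤ 12654 gives π(12654) = 1512. Numerical evaluation of the logarithmic integral gives Li(12654) ≈ 1530.53. The difference π(x) − Li(x) ≈ -18.53 is typically negative for small/moderate x (Li(x) overestimates), though Littlewood's theorem shows this sign changes infinitely often.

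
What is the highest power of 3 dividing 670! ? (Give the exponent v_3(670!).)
v_3(670!) = 331

Legendre's formula: v_p(n!) = Σ_{k ≥ 1} ⌊n / p^k⌋. For p = 3, n = 670, the terms are:
  ⌊670/3^1⌋ = ⌊670/3⌋ = 223
  ⌊670/3^2⌋ = ⌊670/9⌋ = 74
  ⌊670/3^3⌋ = ⌊670/27⌋ = 24
  ⌊670/3^4⌋ = ⌊670/81⌋ = 8
  ⌊670/3^5⌋ = ⌊670/243⌋ = 2
(the next term ⌊670/3^6⌋ = 0, terminating the sum). Summing: v_3(670!) = 223 + 74 + 24 + 8 + 2 = 331.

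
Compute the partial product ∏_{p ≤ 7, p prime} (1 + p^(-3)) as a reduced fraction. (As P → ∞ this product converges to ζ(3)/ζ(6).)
∏ = 1032/875

The primes p ≤ 7 are [2, 3, 5, 7]. For each, (1 + 1/p^3) = (p^3 + 1)/p^3. Multiplying these fractions over p ∈ [2, 3, 5, 7] gives 1032/875. (In the limit P → ∞ this tends to ζ(3)/ζ(6).)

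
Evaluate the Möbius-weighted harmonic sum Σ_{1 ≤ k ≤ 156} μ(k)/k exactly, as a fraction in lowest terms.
Σ μ(k)/k = 35386221418707905836854512026342273734410221837967216139/5364750833138837555449767529261714317873456270532298668855

Values of μ(k) for 1 ≤ k ≤ 156: μ(1) = 1, μ(2) = -1, μ(3) = -1, μ(5) = -1, μ(6) = 1, μ(7) = -1, μ(10) = 1, μ(11) = -1, μ(13) = -1, μ(14) = 1, μ(15) = 1, μ(17) = -1, μ(19) = -1, μ(21) = 1, μ(22) = 1, μ(23) = -1, μ(26) = 1, μ(29) = -1, μ(30) = -1, μ(31) = -1, μ(33) = 1, μ(34) = 1, μ(35) = 1, μ(37) = -1, μ(38) = 1, μ(39) = 1, μ(41) = -1, μ(42) = -1, μ(43) = -1, μ(46) = 1, μ(47) = -1, μ(51) = 1, μ(53) = -1, μ(55) = 1, μ(57) = 1, μ(58) = 1, μ(59) = -1, μ(61) = -1, μ(62) = 1, μ(65) = 1, μ(66) = -1, μ(67) = -1, μ(69) = 1, μ(70) = -1, μ(71) = -1, μ(73) = -1, μ(74) = 1, μ(77) = 1, μ(78) = -1, μ(79) = -1, μ(82) = 1, μ(83) = -1, μ(85) = 1, μ(86) = 1, μ(87) = 1, μ(89) = -1, μ(91) = 1, μ(93) = 1, μ(94) = 1, μ(95) = 1, μ(97) = -1, μ(101) = -1, μ(102) = -1, μ(103) = -1, μ(105) = -1, μ(106) = 1, μ(107) = -1, μ(109) = -1, μ(110) = -1, μ(111) = 1, μ(113) = -1, μ(114) = -1, μ(115) = 1, μ(118) = 1, μ(119) = 1, μ(122) = 1, μ(123) = 1, μ(127) = -1, μ(129) = 1, μ(130) = -1, μ(131) = -1, μ(133) = 1, μ(134) = 1, μ(137) = -1, μ(138) = -1, μ(139) = -1, μ(141) = 1, μ(142) = 1, μ(143) = 1, μ(145) = 1, μ(146) = 1, μ(149) = -1, μ(151) = -1, μ(154) = -1, μ(155) = 1, with μ = 0 on non-squarefree integers. Summing μ(k)/k for k where μ(k) ≠ 0 gives 35386221418707905836854512026342273734410221837967216139/5364750833138837555449767529261714317873456270532298668855 ≈ 0.0066. (PNT ⟺ this sum → 0 as n → ∞.)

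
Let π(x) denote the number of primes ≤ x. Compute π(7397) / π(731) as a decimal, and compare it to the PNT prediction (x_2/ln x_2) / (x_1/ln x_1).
π(7397)/π(731) = 939/129 ≈ 7.2791;  PNT prediction ≈ 7.4902.

π(731) = 129 and π(7397) = 939, so π(7397)/π(731) ≈ 7.2791. The PNT-predicted ratio is (7397/ln(7397)) / (731/ln(731)) ≈ 7.4902. The two agree to within a few percent, as expected.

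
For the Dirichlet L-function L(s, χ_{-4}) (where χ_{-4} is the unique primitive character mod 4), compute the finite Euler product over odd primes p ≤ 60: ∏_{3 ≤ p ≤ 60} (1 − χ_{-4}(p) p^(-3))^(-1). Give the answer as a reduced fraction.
∏ = 33892950142980005397598438491456695728452775811/34979163586504081013297614880240795412263337984

The odd primes p ≤ 60 are [3, 5, 7, 11, 13, 17, 19, 23, 29, 31, 37, 41, 43, 47, 53, 59]. For each, χ(p) = 1 if p ≡ 1 mod 4, χ(p) = −1 if p ≡ 3 mod 4. Taking (1 − χ(p)/p^3)^(-1) = p^3/(p^3 − χ(p)): (1 − (-1)/3^3)^(-1) · (1 − (1)/5^3)^(-1) · (1 − (-1)/7^3)^(-1) · (1 − (-1)/11^3)^(-1) · (1 − (1)/13^3)^(-1) · (1 − (1)/17^3)^(-1) · (1 − (-1)/19^3)^(-1) · (1 − (-1)/23^3)^(-1) · (1 − (1)/29^3)^(-1) · (1 − (-1)/31^3)^(-1) · (1 − (1)/37^3)^(-1) · (1 − (1)/41^3)^(-1) · (1 − (-1)/43^3)^(-1) · (1 − (-1)/47^3)^(-1) · (1 − (1)/53^3)^(-1) · (1 − (-1)/59^3)^(-1) = 33892950142980005397598438491456695728452775811/34979163586504081013297614880240795412263337984.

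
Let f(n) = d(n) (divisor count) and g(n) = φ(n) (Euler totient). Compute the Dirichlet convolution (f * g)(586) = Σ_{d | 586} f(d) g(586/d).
(d * φ)(586) = 882

Divisors of 586: [1, 2, 293, 586]. For each d | 586:
  d = 1: d(1) · φ(586/1) = 1 · 292 = 292
  d = 2: d(2) · φ(586/2) = 2 · 292 = 584
  d = 293: d(293) · φ(586/293) = 2 · 1 = 2
  d = 586: d(586) · φ(586/586) = 4 · 1 = 4
Summing: (d * φ)(586) = 292 + 584 + 2 + 4 = 882.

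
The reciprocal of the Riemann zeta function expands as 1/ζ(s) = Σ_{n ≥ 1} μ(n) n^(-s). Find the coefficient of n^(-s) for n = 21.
μ(21) = 1

Factor n = 21 = 3 · 7. μ(n) = 0 if any exponent ≥ 2 (not squarefree); otherwise μ(n) = (−1)^{ω(n)} where ω(n) is the number of distinct prime factors. Applying: μ(21) = 1.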